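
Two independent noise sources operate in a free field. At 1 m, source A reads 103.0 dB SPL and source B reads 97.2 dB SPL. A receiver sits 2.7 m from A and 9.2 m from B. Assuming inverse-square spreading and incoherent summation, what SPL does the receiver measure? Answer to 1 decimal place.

94.5 dB SPL

At the listener: L_A = 103.0 − 20·log₁₀(2.7) = 94.37 dB; L_B = 97.2 − 20·log₁₀(9.2) = 77.92 dB.
Combined: 10·log₁₀(10^(94.37/10)+10^(77.92/10)) = 94.5 dB SPL.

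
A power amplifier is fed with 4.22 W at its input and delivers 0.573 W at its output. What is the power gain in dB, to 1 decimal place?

-8.7 dB

Power ratio → dB uses the 10·log₁₀ form:
10·log₁₀(0.573/4.22) = 10·log₁₀(0.1358) = -8.7 dB.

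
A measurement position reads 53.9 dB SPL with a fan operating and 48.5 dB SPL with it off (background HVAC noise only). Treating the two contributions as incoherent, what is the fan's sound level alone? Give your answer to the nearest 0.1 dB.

52.4 dB SPL

Subtract intensities: L_src = 10·log₁₀(10^(L_total/10) − 10^(L_bg/10)).
L_src = 10·log₁₀(10^(53.9/10) − 10^(48.5/10)) = 10·log₁₀(174700) = 52.4 dB SPL.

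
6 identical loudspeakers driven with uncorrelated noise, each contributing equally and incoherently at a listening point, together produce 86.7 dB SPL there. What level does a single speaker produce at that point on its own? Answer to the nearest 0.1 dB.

78.9 dB SPL

6 equal incoherent sources add 10·log₁₀(6) = 7.78 dB over one source.
L_one = 86.7 − 7.78 = 78.9 dB SPL.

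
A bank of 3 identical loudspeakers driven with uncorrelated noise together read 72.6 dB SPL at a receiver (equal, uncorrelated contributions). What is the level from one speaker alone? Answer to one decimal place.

3 equal incoherent sources add 10·log₁₀(3) = 4.77 dB over one source.
L_one = 72.6 − 4.77 = 67.8 dB SPL.

67.8 dB SPL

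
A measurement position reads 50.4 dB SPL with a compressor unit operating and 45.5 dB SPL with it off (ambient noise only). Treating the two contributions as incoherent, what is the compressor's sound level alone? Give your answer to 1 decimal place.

48.7 dB SPL

Subtract intensities: L_src = 10·log₁₀(10^(L_total/10) − 10^(L_bg/10)).
L_src = 10·log₁₀(10^(50.4/10) − 10^(45.5/10)) = 10·log₁₀(74170) = 48.7 dB SPL.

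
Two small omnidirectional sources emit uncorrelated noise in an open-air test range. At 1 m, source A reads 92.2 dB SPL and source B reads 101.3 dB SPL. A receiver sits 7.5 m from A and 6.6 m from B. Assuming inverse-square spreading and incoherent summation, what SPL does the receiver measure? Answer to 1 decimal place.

85.3 dB SPL

At the listener: L_A = 92.2 − 20·log₁₀(7.5) = 74.70 dB; L_B = 101.3 − 20·log₁₀(6.6) = 84.91 dB.
Combined: 10·log₁₀(10^(74.70/10)+10^(84.91/10)) = 85.3 dB SPL.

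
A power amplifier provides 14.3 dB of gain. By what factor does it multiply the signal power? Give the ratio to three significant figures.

26.9

Power ratio = 10^(dB/10).
10^(14.3/10) = 10^(1.430) = 26.9.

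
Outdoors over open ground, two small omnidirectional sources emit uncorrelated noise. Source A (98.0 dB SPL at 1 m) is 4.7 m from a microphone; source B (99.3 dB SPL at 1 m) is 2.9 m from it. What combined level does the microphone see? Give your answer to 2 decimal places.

At the listener: L_A = 98.0 − 20·log₁₀(4.7) = 84.558 dB; L_B = 99.3 − 20·log₁₀(2.9) = 90.052 dB.
Combined: 10·log₁₀(10^(84.558/10)+10^(90.052/10)) = 91.13 dB SPL.

91.13 dB SPL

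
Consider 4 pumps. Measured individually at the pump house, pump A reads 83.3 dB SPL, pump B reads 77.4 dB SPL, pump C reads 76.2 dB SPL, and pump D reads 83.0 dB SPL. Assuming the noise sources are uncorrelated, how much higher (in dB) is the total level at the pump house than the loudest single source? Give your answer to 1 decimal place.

3.8 dB

Incoherent sources sum as intensities:
L_total = 10·log₁₀(10^(83.3/10) + 10^(77.4/10) + 10^(76.2/10) + 10^(83.0/10)) = 87.08 dB SPL.
Excess over the loudest (83.3 dB): 87.08 − 83.3 = 3.8 dB.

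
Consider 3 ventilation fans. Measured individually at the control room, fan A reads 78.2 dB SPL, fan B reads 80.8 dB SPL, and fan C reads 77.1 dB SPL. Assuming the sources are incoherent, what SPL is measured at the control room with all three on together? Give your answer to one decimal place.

Incoherent sources sum as intensities:
L_total = 10·log₁₀(10^(78.2/10) + 10^(80.8/10) + 10^(77.1/10)) = 10·log₁₀(237600000) = 83.8 dB SPL.

83.8 dB SPL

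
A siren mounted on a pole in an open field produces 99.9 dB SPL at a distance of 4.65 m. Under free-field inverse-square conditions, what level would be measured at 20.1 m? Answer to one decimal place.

87.2 dB SPL

Inverse-square spreading gives ΔL = −20·log₁₀(d₂/d₁).
ΔL = −20·log₁₀(20.1/4.65) = -12.71 dB, so L₂ = 99.9 + (-12.71) = 87.2 dB SPL.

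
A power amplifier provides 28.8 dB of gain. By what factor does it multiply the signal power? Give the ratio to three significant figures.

759

Power ratio = 10^(dB/10).
10^(28.8/10) = 10^(2.880) = 759.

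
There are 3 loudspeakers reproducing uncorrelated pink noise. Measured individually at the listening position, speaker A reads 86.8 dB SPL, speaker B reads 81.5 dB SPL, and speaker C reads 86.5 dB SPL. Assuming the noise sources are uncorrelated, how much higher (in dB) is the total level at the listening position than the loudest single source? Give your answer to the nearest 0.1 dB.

3.5 dB

Incoherent sources sum as intensities:
L_total = 10·log₁₀(10^(86.8/10) + 10^(81.5/10) + 10^(86.5/10)) = 90.28 dB SPL.
Excess over the loudest (86.8 dB): 90.28 − 86.8 = 3.5 dB.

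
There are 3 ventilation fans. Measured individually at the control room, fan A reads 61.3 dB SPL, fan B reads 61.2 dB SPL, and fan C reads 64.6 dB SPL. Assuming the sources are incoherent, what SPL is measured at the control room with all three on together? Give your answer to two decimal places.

67.44 dB SPL

Incoherent sources sum as intensities:
L_total = 10·log₁₀(10^(61.3/10) + 10^(61.2/10) + 10^(64.6/10)) = 10·log₁₀(5551000) = 67.44 dB SPL.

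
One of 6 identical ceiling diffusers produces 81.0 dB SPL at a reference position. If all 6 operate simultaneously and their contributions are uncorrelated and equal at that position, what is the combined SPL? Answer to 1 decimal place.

6 equal incoherent sources raise the level by 10·log₁₀(6) = 7.78 dB.
L_total = 81.0 + 7.78 = 88.8 dB SPL.

88.8 dB SPL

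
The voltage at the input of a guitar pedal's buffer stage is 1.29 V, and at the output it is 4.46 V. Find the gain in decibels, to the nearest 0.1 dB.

10.8 dB

Voltage is an amplitude quantity, so gain = 20·log₁₀(V_out/V_in).
20·log₁₀(4.46/1.29) = 20·log₁₀(3.457) = 10.8 dB.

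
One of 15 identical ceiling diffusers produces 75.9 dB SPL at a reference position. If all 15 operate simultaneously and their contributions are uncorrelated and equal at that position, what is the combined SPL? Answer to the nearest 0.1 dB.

87.7 dB SPL

15 equal incoherent sources raise the level by 10·log₁₀(15) = 11.76 dB.
L_total = 75.9 + 11.76 = 87.7 dB SPL.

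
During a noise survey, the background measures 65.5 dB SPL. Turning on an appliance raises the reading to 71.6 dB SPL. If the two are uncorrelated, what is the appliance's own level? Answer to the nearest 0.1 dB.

70.4 dB SPL

Remove the background by subtracting linear intensities:
L_src = 10·log₁₀(10^(71.6/10) − 10^(65.5/10)) = 10·log₁₀(10910000) = 70.4 dB SPL.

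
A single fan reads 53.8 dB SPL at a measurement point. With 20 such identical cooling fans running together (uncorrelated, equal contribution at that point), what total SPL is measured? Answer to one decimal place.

66.8 dB SPL

20 equal incoherent sources raise the level by 10·log₁₀(20) = 13.01 dB.
L_total = 53.8 + 13.01 = 66.8 dB SPL.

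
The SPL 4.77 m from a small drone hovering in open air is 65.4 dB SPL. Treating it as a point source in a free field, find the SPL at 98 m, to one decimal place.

39.1 dB SPL

Inverse-square spreading gives ΔL = −20·log₁₀(d₂/d₁).
ΔL = −20·log₁₀(98/4.77) = -26.25 dB, so L₂ = 65.4 + (-26.25) = 39.1 dB SPL.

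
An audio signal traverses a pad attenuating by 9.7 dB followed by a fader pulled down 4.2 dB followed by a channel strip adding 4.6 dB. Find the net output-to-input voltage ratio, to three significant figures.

0.343

Net gain = (−9.7) + (−4.2) + 4.6 = -9.3 dB.
Voltage ratio = 10^(-9.3/20) = 0.343.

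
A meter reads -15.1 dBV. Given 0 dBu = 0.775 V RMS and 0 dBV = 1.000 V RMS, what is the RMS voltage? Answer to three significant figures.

V = 1.000 V × 10^(-15.1/20).
= 1.000 × 0.1758 = 0.176 V.

0.176 V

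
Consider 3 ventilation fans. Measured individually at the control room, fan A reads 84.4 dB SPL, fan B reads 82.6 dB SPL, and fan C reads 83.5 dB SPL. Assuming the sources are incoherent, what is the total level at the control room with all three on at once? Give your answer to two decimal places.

Incoherent sources sum as intensities:
L_total = 10·log₁₀(10^(84.4/10) + 10^(82.6/10) + 10^(83.5/10)) = 10·log₁₀(681300000) = 88.33 dB SPL.

88.33 dB SPL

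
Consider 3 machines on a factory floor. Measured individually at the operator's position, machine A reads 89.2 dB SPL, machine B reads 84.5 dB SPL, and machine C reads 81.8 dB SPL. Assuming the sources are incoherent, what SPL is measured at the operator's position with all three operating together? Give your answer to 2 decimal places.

Incoherent sources sum as intensities:
L_total = 10·log₁₀(10^(89.2/10) + 10^(84.5/10) + 10^(81.8/10)) = 10·log₁₀(1265000000) = 91.02 dB SPL.

91.02 dB SPL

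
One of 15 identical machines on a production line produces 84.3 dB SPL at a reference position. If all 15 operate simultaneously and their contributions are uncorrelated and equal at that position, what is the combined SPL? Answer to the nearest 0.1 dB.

15 equal incoherent sources raise the level by 10·log₁₀(15) = 11.76 dB.
L_total = 84.3 + 11.76 = 96.1 dB SPL.

96.1 dB SPL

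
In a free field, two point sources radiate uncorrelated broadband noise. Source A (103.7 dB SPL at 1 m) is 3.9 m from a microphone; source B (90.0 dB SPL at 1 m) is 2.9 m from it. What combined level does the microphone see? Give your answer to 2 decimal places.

92.20 dB SPL

At the listener: L_A = 103.7 − 20·log₁₀(3.9) = 91.879 dB; L_B = 90.0 − 20·log₁₀(2.9) = 80.752 dB.
Combined: 10·log₁₀(10^(91.879/10)+10^(80.752/10)) = 92.20 dB SPL.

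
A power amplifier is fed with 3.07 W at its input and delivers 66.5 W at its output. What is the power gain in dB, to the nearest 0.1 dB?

13.4 dB

For a power ratio, dB = 10·log₁₀(P₂/P₁).
10·log₁₀(66.5/3.07) = 10·log₁₀(21.66) = 13.4 dB.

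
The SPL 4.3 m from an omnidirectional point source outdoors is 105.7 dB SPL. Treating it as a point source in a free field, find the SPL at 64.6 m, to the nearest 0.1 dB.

Free-field point source: level drops by 20·log₁₀ of the distance ratio.
ΔL = −20·log₁₀(64.6/4.3) = -23.54 dB, so L₂ = 105.7 + (-23.54) = 82.2 dB SPL.

82.2 dB SPL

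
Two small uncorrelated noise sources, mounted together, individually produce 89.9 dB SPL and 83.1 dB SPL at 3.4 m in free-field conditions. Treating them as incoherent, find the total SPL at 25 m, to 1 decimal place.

Combined at 3.4 m: 10·log₁₀(10^(89.9/10)+10^(83.1/10)) = 90.72 dB SPL.
Then apply −20·log₁₀(25/3.4) = -17.33 dB → 73.4 dB SPL.

73.4 dB SPL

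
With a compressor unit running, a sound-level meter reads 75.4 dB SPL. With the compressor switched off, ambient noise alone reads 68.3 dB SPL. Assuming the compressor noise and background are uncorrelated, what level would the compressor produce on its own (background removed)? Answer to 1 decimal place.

74.5 dB SPL

Background correction is a power subtraction:
L_src = 10·log₁₀(10^(75.4/10) − 10^(68.3/10)) = 10·log₁₀(27910000) = 74.5 dB SPL.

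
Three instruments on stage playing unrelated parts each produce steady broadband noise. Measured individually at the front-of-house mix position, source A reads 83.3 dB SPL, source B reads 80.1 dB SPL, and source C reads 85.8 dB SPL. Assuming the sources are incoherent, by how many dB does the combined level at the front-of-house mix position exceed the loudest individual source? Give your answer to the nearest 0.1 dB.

2.6 dB

Uncorrelated sources add in intensity (power), not in dB.
L_total = 10·log₁₀(10^(83.3/10) + 10^(80.1/10) + 10^(85.8/10)) = 88.43 dB SPL.
Excess over the loudest (85.8 dB): 88.43 − 85.8 = 2.6 dB.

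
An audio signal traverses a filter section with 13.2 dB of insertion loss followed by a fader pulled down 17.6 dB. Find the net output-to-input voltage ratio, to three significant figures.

Net gain = (−13.2) + (−17.6) = -30.8 dB.
Voltage ratio = 10^(-30.8/20) = 0.0288.

0.0288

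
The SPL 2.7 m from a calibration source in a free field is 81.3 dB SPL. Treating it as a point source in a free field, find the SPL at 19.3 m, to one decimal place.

64.2 dB SPL

For a point source in a free field, ΔL = −20·log₁₀(d₂/d₁).
ΔL = −20·log₁₀(19.3/2.7) = -17.08 dB, so L₂ = 81.3 + (-17.08) = 64.2 dB SPL.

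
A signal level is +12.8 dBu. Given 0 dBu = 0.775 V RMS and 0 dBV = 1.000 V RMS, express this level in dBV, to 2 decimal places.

The offset between the scales is 20·log₁₀(0.775/1.000) = −2.214 dB.
So dBV = +12.8 − 2.214 = +10.59 dBV.

+10.59 dBV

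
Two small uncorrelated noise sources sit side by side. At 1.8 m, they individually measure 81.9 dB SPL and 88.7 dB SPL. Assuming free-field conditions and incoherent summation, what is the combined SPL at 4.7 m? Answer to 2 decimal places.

81.19 dB SPL

Combined at 1.8 m: 10·log₁₀(10^(81.9/10)+10^(88.7/10)) = 89.524 dB SPL.
Then apply −20·log₁₀(4.7/1.8) = -8.337 dB → 81.19 dB SPL.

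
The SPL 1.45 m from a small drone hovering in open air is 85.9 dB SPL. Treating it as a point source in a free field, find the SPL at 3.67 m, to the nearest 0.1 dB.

77.8 dB SPL

Free-field point source: level drops by 20·log₁₀ of the distance ratio.
ΔL = −20·log₁₀(3.67/1.45) = -8.07 dB, so L₂ = 85.9 + (-8.07) = 77.8 dB SPL.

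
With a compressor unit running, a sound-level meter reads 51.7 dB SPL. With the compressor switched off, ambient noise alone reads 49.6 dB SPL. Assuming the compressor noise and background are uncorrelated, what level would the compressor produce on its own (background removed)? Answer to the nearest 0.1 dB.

Subtract intensities: L_src = 10·log₁₀(10^(L_total/10) − 10^(L_bg/10)).
L_src = 10·log₁₀(10^(51.7/10) − 10^(49.6/10)) = 10·log₁₀(56710) = 47.5 dB SPL.

47.5 dB SPL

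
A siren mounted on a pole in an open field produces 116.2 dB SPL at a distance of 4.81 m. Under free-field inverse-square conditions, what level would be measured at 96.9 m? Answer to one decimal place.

For a point source in a free field, ΔL = −20·log₁₀(d₂/d₁).
ΔL = −20·log₁₀(96.9/4.81) = -26.08 dB, so L₂ = 116.2 + (-26.08) = 90.1 dB SPL.

90.1 dB SPL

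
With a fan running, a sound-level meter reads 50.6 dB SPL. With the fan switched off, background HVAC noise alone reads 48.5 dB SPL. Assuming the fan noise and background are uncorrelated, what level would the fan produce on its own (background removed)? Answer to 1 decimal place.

46.4 dB SPL

Remove the background by subtracting linear intensities:
L_src = 10·log₁₀(10^(50.6/10) − 10^(48.5/10)) = 10·log₁₀(44020) = 46.4 dB SPL.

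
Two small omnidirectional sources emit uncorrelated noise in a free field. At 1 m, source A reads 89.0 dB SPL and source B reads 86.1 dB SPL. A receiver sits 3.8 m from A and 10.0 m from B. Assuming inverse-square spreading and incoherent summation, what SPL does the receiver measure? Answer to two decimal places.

77.71 dB SPL

At the listener: L_A = 89.0 − 20·log₁₀(3.8) = 77.404 dB; L_B = 86.1 − 20·log₁₀(10.0) = 66.100 dB.
Combined: 10·log₁₀(10^(77.404/10)+10^(66.100/10)) = 77.71 dB SPL.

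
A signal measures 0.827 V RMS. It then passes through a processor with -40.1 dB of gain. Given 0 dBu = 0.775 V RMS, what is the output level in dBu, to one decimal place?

-39.5 dBu

Input level: 20·log₁₀(0.827/0.775) = 0.56 dBu.
Output: 0.56 − 40.1 = -39.5 dBu.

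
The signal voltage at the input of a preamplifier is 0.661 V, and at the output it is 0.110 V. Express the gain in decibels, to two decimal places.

Voltage ratio → dB uses the 20·log₁₀ form:
20·log₁₀(0.110/0.661) = 20·log₁₀(0.1664) = -15.58 dB.

-15.58 dB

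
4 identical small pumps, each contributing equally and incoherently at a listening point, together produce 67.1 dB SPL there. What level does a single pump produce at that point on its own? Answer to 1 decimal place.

4 equal incoherent sources add 10·log₁₀(4) = 6.02 dB over one source.
L_one = 67.1 − 6.02 = 61.1 dB SPL.

61.1 dB SPL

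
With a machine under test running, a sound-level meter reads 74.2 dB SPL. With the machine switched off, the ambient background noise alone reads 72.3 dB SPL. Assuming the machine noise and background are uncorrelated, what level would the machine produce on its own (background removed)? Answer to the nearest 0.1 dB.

69.7 dB SPL

Background correction is a power subtraction:
L_src = 10·log₁₀(10^(74.2/10) − 10^(72.3/10)) = 10·log₁₀(9320000) = 69.7 dB SPL.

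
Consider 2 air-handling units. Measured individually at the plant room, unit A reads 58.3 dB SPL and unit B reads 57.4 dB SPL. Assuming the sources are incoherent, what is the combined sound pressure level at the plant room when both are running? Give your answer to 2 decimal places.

60.88 dB SPL

Uncorrelated sources add in intensity (power), not in dB.
L_total = 10·log₁₀(10^(58.3/10) + 10^(57.4/10)) = 10·log₁₀(1226000) = 60.88 dB SPL.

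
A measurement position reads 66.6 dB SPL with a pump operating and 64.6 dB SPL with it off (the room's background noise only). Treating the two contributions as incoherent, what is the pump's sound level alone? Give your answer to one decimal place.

62.3 dB SPL

Background correction is a power subtraction:
L_src = 10·log₁₀(10^(66.6/10) − 10^(64.6/10)) = 10·log₁₀(1687000) = 62.3 dB SPL.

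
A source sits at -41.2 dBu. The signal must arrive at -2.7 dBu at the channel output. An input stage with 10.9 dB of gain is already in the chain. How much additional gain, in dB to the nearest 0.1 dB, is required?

The required make-up gain is the shortfall in the dB sum.
G = -2.7 − (-41.2) − 10.9 = 27.6 dB.

27.6 dB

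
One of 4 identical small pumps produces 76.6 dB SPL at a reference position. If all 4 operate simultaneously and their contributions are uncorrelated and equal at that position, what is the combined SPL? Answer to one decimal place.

4 equal incoherent sources raise the level by 10·log₁₀(4) = 6.02 dB.
L_total = 76.6 + 6.02 = 82.6 dB SPL.

82.6 dB SPL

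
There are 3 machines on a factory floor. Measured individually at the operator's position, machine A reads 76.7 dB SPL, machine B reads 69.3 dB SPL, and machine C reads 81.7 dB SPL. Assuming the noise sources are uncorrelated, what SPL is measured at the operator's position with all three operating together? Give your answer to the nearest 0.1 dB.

83.1 dB SPL

Add the sources as powers (linear), then convert back to dB:
L_total = 10·log₁₀(10^(76.7/10) + 10^(69.3/10) + 10^(81.7/10)) = 10·log₁₀(203200000) = 83.1 dB SPL.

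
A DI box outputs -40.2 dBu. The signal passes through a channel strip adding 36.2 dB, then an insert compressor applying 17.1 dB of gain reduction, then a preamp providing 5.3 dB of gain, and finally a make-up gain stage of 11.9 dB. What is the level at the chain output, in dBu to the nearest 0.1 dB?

In dB, series stages simply add:
-40.2 + 36.2 − 17.1 + 5.3 + 11.9 = -3.9 dBu.

-3.9 dBu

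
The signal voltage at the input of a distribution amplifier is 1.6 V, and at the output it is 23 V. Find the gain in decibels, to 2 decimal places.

Voltage is an amplitude quantity, so gain = 20·log₁₀(V_out/V_in).
20·log₁₀(23/1.6) = 20·log₁₀(14.38) = 23.15 dB.

23.15 dB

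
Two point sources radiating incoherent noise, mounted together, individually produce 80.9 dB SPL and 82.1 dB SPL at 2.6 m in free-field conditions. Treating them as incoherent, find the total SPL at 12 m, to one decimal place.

71.3 dB SPL

Combined at 2.6 m: 10·log₁₀(10^(80.9/10)+10^(82.1/10)) = 84.55 dB SPL.
Then apply −20·log₁₀(12/2.6) = -13.28 dB → 71.3 dB SPL.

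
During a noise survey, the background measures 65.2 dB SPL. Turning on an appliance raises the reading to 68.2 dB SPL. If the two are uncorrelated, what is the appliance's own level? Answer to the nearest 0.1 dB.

65.2 dB SPL

Remove the background by subtracting linear intensities:
L_src = 10·log₁₀(10^(68.2/10) − 10^(65.2/10)) = 10·log₁₀(3296000) = 65.2 dB SPL.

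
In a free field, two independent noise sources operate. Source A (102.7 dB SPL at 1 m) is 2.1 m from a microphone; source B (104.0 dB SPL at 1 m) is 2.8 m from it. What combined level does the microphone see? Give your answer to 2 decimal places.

At the listener: L_A = 102.7 − 20·log₁₀(2.1) = 96.256 dB; L_B = 104.0 − 20·log₁₀(2.8) = 95.057 dB.
Combined: 10·log₁₀(10^(96.256/10)+10^(95.057/10)) = 98.71 dB SPL.

98.71 dB SPL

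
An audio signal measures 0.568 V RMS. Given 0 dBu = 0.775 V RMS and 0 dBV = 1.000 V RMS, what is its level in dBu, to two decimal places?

-2.70 dBu

dBu = 20·log₁₀(V / 0.775 V).
20·log₁₀(0.568/0.775) = -2.70 dBu.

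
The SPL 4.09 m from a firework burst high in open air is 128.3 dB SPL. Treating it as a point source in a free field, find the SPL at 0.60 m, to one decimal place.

For a point source in a free field, ΔL = −20·log₁₀(d₂/d₁).
ΔL = −20·log₁₀(0.60/4.09) = 16.67 dB, so L₂ = 128.3 + (16.67) = 145.0 dB SPL.

145.0 dB SPL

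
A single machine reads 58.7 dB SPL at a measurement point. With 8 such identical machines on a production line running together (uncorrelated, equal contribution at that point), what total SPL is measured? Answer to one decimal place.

67.7 dB SPL

8 equal incoherent sources raise the level by 10·log₁₀(8) = 9.03 dB.
L_total = 58.7 + 9.03 = 67.7 dB SPL.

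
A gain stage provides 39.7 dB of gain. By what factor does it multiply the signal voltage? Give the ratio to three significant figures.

96.6

Voltage ratio = 10^(dB/20).
10^(39.7/20) = 10^(1.985) = 96.6.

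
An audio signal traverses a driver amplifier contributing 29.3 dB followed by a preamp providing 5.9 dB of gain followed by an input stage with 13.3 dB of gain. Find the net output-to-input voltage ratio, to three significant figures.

266

Net gain = 29.3 + 5.9 + 13.3 = 48.5 dB.
Voltage ratio = 10^(48.5/20) = 266.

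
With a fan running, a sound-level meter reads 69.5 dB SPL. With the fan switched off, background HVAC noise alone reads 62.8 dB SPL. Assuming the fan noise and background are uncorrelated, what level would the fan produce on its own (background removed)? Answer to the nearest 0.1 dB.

Subtract intensities: L_src = 10·log₁₀(10^(L_total/10) − 10^(L_bg/10)).
L_src = 10·log₁₀(10^(69.5/10) − 10^(62.8/10)) = 10·log₁₀(7007000) = 68.5 dB SPL.

68.5 dB SPL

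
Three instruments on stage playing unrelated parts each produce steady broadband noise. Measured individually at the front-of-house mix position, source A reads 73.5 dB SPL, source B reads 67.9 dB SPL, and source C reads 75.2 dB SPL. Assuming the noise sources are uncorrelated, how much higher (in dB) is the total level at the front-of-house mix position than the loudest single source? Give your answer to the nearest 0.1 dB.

Incoherent sources sum as intensities:
L_total = 10·log₁₀(10^(73.5/10) + 10^(67.9/10) + 10^(75.2/10)) = 77.90 dB SPL.
Excess over the loudest (75.2 dB): 77.90 − 75.2 = 2.7 dB.

2.7 dB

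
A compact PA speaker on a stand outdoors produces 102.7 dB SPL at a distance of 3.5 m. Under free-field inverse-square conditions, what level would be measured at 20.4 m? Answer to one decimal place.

Free-field point source: level drops by 20·log₁₀ of the distance ratio.
ΔL = −20·log₁₀(20.4/3.5) = -15.31 dB, so L₂ = 102.7 + (-15.31) = 87.4 dB SPL.

87.4 dB SPL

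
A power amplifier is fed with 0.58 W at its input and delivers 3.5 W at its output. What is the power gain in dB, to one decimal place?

7.8 dB

Power is a power quantity, so gain = 10·log₁₀(P_out/P_in).
10·log₁₀(3.5/0.58) = 10·log₁₀(6.034) = 7.8 dB.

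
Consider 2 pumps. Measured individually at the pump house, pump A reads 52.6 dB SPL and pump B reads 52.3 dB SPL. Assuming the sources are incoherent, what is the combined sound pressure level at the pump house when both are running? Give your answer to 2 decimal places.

Incoherent sources sum as intensities:
L_total = 10·log₁₀(10^(52.6/10) + 10^(52.3/10)) = 10·log₁₀(351800) = 55.46 dB SPL.

55.46 dB SPL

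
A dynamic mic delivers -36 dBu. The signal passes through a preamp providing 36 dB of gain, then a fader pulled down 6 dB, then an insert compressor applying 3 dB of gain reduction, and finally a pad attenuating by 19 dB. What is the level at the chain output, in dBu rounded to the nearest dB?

Gain stages sum in dB:
-36 + 36 − 6 − 3 − 19 = -28 dBu.

-28 dBu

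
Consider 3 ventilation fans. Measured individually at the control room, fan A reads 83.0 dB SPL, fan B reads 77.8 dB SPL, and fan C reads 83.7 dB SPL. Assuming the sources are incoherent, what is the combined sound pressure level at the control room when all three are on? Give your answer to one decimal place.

Uncorrelated sources add in intensity (power), not in dB.
L_total = 10·log₁₀(10^(83.0/10) + 10^(77.8/10) + 10^(83.7/10)) = 10·log₁₀(494200000) = 86.9 dB SPL.

86.9 dB SPL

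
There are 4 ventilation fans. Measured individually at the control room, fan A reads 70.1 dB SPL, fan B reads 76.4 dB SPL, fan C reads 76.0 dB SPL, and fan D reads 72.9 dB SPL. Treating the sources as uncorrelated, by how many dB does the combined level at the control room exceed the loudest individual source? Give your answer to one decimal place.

Add the sources as powers (linear), then convert back to dB:
L_total = 10·log₁₀(10^(70.1/10) + 10^(76.4/10) + 10^(76.0/10) + 10^(72.9/10)) = 80.54 dB SPL.
Excess over the loudest (76.4 dB): 80.54 − 76.4 = 4.1 dB.

4.1 dB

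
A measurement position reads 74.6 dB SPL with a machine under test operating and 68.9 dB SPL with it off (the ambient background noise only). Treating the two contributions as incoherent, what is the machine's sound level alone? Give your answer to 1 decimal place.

73.2 dB SPL

Background correction is a power subtraction:
L_src = 10·log₁₀(10^(74.6/10) − 10^(68.9/10)) = 10·log₁₀(21080000) = 73.2 dB SPL.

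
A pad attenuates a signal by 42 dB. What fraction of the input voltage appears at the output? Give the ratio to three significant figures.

Voltage ratio = 10^(dB/20).
10^(-42/20) = 10^(-2.100) = 0.00794.

0.00794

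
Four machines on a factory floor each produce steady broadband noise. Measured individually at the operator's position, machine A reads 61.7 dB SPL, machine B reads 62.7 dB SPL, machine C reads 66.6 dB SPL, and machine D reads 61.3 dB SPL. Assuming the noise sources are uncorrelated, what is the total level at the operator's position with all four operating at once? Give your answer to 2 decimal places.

69.67 dB SPL

Add the sources as powers (linear), then convert back to dB:
L_total = 10·log₁₀(10^(61.7/10) + 10^(62.7/10) + 10^(66.6/10) + 10^(61.3/10)) = 10·log₁₀(9261000) = 69.67 dB SPL.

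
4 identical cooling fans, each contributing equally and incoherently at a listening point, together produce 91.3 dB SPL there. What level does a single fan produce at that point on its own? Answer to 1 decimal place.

4 equal incoherent sources add 10·log₁₀(4) = 6.02 dB over one source.
L_one = 91.3 − 6.02 = 85.3 dB SPL.

85.3 dB SPL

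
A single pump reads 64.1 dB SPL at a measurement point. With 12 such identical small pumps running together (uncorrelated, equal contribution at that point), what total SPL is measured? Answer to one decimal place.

12 equal incoherent sources raise the level by 10·log₁₀(12) = 10.79 dB.
L_total = 64.1 + 10.79 = 74.9 dB SPL.

74.9 dB SPL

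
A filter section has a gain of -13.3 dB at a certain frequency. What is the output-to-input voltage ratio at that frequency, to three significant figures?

Voltage ratio = 10^(dB/20).
10^(-13.3/20) = 10^(-0.6650) = 0.216.

0.216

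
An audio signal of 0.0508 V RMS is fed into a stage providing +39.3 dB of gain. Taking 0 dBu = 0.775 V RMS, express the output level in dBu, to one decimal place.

Input level: 20·log₁₀(0.0508/0.775) = -23.67 dBu.
Output: -23.67 + 39.3 = +15.6 dBu.

+15.6 dBu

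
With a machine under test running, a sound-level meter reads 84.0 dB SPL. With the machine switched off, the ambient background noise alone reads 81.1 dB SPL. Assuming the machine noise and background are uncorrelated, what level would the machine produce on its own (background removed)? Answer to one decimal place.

Background correction is a power subtraction:
L_src = 10·log₁₀(10^(84.0/10) − 10^(81.1/10)) = 10·log₁₀(122400000) = 80.9 dB SPL.

80.9 dB SPL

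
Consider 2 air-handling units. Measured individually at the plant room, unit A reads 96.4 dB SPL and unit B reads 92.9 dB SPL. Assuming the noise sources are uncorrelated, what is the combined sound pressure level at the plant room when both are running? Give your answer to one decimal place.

98.0 dB SPL

Incoherent sources sum as intensities:
L_total = 10·log₁₀(10^(96.4/10) + 10^(92.9/10)) = 10·log₁₀(6315000000) = 98.0 dB SPL.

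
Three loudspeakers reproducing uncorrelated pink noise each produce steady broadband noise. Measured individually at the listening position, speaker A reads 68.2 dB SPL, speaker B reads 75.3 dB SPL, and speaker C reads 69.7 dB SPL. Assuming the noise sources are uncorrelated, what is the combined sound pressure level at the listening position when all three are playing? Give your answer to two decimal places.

Incoherent sources sum as intensities:
L_total = 10·log₁₀(10^(68.2/10) + 10^(75.3/10) + 10^(69.7/10)) = 10·log₁₀(49820000) = 76.97 dB SPL.

76.97 dB SPL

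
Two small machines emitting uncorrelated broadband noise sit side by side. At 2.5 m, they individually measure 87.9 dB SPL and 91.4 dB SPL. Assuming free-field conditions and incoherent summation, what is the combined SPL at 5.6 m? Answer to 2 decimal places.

Combined at 2.5 m: 10·log₁₀(10^(87.9/10)+10^(91.4/10)) = 93.004 dB SPL.
Then apply −20·log₁₀(5.6/2.5) = -7.005 dB → 86.00 dB SPL.

86.00 dB SPL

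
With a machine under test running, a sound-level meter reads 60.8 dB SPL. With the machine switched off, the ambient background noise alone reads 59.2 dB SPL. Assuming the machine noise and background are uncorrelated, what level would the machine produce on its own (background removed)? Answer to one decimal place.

55.7 dB SPL

Subtract intensities: L_src = 10·log₁₀(10^(L_total/10) − 10^(L_bg/10)).
L_src = 10·log₁₀(10^(60.8/10) − 10^(59.2/10)) = 10·log₁₀(370500) = 55.7 dB SPL.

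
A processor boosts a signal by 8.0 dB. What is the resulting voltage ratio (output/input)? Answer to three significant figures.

2.51

Voltage ratio = 10^(dB/20).
10^(8.0/20) = 10^(0.4000) = 2.51.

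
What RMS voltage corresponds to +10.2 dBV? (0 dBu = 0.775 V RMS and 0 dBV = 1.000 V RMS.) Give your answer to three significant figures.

3.24 V

V = 1.000 V × 10^(+10.2/20).
= 1.000 × 3.236 = 3.24 V.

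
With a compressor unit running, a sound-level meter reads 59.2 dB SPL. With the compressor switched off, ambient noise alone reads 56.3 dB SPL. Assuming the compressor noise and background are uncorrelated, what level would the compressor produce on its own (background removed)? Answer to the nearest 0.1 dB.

Remove the background by subtracting linear intensities:
L_src = 10·log₁₀(10^(59.2/10) − 10^(56.3/10)) = 10·log₁₀(405200) = 56.1 dB SPL.

56.1 dB SPL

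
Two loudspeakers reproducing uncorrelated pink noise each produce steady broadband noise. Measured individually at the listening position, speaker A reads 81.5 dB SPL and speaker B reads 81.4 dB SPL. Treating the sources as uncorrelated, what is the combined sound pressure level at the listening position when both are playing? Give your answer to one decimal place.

84.5 dB SPL

Incoherent sources sum as intensities:
L_total = 10·log₁₀(10^(81.5/10) + 10^(81.4/10)) = 10·log₁₀(279300000) = 84.5 dB SPL.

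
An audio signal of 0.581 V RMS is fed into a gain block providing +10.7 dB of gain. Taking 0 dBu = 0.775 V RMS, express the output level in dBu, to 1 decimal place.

Input level: 20·log₁₀(0.581/0.775) = -2.50 dBu.
Output: -2.50 + 10.7 = +8.2 dBu.

+8.2 dBu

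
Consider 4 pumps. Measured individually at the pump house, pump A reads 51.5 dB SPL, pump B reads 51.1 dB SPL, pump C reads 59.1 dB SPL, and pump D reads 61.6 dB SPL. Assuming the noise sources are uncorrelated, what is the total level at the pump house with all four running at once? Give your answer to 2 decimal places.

Add the sources as powers (linear), then convert back to dB:
L_total = 10·log₁₀(10^(51.5/10) + 10^(51.1/10) + 10^(59.1/10) + 10^(61.6/10)) = 10·log₁₀(2528000) = 64.03 dB SPL.

64.03 dB SPL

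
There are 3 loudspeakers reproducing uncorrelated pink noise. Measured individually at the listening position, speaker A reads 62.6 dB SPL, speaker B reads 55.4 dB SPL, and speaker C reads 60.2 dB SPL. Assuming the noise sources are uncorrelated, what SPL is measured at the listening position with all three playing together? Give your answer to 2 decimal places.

Incoherent sources sum as intensities:
L_total = 10·log₁₀(10^(62.6/10) + 10^(55.4/10) + 10^(60.2/10)) = 10·log₁₀(3214000) = 65.07 dB SPL.

65.07 dB SPL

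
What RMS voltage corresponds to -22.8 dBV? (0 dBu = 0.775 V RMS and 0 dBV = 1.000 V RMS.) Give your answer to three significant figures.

0.0724 V

V = 1.000 V × 10^(-22.8/20).
= 1.000 × 0.07244 = 0.0724 V.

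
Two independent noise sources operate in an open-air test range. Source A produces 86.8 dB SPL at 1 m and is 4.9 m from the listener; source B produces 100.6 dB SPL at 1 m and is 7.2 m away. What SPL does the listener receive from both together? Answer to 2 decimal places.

At the listener: L_A = 86.8 − 20·log₁₀(4.9) = 72.996 dB; L_B = 100.6 − 20·log₁₀(7.2) = 83.453 dB.
Combined: 10·log₁₀(10^(72.996/10)+10^(83.453/10)) = 83.83 dB SPL.

83.83 dB SPL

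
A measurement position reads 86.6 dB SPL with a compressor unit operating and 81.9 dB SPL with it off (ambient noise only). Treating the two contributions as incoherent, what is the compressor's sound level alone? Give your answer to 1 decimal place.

Remove the background by subtracting linear intensities:
L_src = 10·log₁₀(10^(86.6/10) − 10^(81.9/10)) = 10·log₁₀(302200000) = 84.8 dB SPL.

84.8 dB SPL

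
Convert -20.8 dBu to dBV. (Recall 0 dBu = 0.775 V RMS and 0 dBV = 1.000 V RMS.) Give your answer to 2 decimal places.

The offset between the scales is 20·log₁₀(0.775/1.000) = −2.214 dB.
So dBV = -20.8 − 2.214 = -23.01 dBV.

-23.01 dBV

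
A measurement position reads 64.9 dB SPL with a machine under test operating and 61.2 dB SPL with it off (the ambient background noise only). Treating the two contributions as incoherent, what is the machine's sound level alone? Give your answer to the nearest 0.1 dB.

Background correction is a power subtraction:
L_src = 10·log₁₀(10^(64.9/10) − 10^(61.2/10)) = 10·log₁₀(1772000) = 62.5 dB SPL.

62.5 dB SPL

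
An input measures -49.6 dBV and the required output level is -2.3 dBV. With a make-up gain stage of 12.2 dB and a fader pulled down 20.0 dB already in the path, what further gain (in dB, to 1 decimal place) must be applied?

The required make-up gain is the shortfall in the dB sum.
G = -2.3 − (-49.6) − 12.2 + 20.0 = 55.1 dB.

55.1 dB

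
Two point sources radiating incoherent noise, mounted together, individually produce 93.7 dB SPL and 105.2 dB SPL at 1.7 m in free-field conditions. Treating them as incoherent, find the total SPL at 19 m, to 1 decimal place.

84.5 dB SPL

Combined at 1.7 m: 10·log₁₀(10^(93.7/10)+10^(105.2/10)) = 105.50 dB SPL.
Then apply −20·log₁₀(19/1.7) = -20.97 dB → 84.5 dB SPL.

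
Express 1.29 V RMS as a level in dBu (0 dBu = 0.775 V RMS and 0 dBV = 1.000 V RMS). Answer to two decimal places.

+4.43 dBu

dBu = 20·log₁₀(V / 0.775 V).
20·log₁₀(1.29/0.775) = +4.43 dBu.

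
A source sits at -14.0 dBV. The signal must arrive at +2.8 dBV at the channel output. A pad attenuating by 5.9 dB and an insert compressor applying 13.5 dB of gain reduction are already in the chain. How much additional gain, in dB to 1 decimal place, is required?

36.2 dB

The required make-up gain is the shortfall in the dB sum.
G = +2.8 − (-14.0) + 5.9 + 13.5 = 36.2 dB.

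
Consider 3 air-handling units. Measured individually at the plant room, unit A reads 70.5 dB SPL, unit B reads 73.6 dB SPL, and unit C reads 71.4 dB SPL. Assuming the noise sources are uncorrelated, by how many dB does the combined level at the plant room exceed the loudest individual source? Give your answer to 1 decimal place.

3.2 dB

Uncorrelated sources add in intensity (power), not in dB.
L_total = 10·log₁₀(10^(70.5/10) + 10^(73.6/10) + 10^(71.4/10)) = 76.81 dB SPL.
Excess over the loudest (73.6 dB): 76.81 − 73.6 = 3.2 dB.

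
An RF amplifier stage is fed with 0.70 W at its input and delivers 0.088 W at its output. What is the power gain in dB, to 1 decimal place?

Power ratio → dB uses the 10·log₁₀ form:
10·log₁₀(0.088/0.70) = 10·log₁₀(0.1257) = -9.0 dB.

-9.0 dB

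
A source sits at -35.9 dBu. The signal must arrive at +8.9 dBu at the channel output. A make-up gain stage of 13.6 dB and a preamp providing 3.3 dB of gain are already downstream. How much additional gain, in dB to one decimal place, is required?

The required make-up gain is the shortfall in the dB sum.
G = +8.9 − (-35.9) − 13.6 − 3.3 = 27.9 dB.

27.9 dB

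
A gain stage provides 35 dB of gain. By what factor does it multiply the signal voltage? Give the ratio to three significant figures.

56.2

Voltage ratio = 10^(dB/20).
10^(35/20) = 10^(1.750) = 56.2.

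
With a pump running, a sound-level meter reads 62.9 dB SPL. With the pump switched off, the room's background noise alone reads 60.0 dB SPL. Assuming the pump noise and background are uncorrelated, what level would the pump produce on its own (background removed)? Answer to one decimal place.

59.8 dB SPL

Subtract intensities: L_src = 10·log₁₀(10^(L_total/10) − 10^(L_bg/10)).
L_src = 10·log₁₀(10^(62.9/10) − 10^(60.0/10)) = 10·log₁₀(949800) = 59.8 dB SPL.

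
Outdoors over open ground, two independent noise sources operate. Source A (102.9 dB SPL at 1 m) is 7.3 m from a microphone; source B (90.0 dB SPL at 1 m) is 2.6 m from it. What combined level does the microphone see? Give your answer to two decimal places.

At the listener: L_A = 102.9 − 20·log₁₀(7.3) = 85.634 dB; L_B = 90.0 − 20·log₁₀(2.6) = 81.701 dB.
Combined: 10·log₁₀(10^(85.634/10)+10^(81.701/10)) = 87.11 dB SPL.

87.11 dB SPL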